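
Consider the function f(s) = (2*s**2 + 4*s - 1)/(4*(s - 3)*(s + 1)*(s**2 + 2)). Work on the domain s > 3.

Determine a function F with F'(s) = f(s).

The denominator factors as 4*(s - 3)*(s + 1)*(s**2 + 2); partial fractions split f into directly integrable pieces: -(10*s - 3)/(44*(s**2 + 2)) + 1/(16*(s + 1)) + 29/(176*(s - 3)).
Check: d/ds[29*log(s - 3)/176 + log(s + 1)/16 - 5*log(s**2 + 2)/44 + 3*sqrt(2)*atan(sqrt(2)*s/2)/88] = (2*s**2 + 4*s - 1)/(4*s**4 - 8*s**3 - 4*s**2 - 16*s - 24), which equals f(s).

An antiderivative is F(s) = 29*log(s - 3)/176 + log(s + 1)/16 - 5*log(s**2 + 2)/44 + 3*sqrt(2)*atan(sqrt(2)*s/2)/88.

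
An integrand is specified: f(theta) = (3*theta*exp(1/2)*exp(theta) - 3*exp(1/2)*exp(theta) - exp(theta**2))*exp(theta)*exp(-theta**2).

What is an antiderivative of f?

Any candidate F(theta) must reproduce f(theta) exactly when differentiated.
Check: d/dtheta[-exp(theta) - 3*exp(-theta**2 + 2*theta + 1/2)/2] = 3*theta*exp(1/2)*exp(2*theta)*exp(-theta**2) - 3*exp(1/2)*exp(2*theta)*exp(-theta**2) - exp(theta), which equals f(theta).

An antiderivative is F(theta) = -exp(theta) - 3*exp(-theta**2 + 2*theta + 1/2)/2.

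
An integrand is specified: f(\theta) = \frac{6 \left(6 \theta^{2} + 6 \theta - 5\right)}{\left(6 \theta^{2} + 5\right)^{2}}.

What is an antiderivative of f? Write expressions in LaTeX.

An antiderivative is F(\theta) = \frac{3 \left(- 2 \theta - 1\right)}{6 \theta^{2} + 5}.

Recognize the product-rule pattern: f = u'v + uv' with u = \frac{1}{2 \theta^{2} + \frac{5}{3}}, v = - 2 \theta - 1, so integration by parts undoes it.
Check: d/d\theta[\frac{3 \left(- 2 \theta - 1\right)}{6 \theta^{2} + 5}] = \frac{36 \theta^{2} + 36 \theta - 30}{36 \theta^{4} + 60 \theta^{2} + 25}, which equals f(\theta).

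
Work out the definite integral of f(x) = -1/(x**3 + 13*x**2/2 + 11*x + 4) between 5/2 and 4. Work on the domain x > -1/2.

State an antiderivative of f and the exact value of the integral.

Antiderivative: F(x) = (-4*log(x + 1/2) + 7*log(x + 2) - 3*log(x + 4))/21; value = -11*log(9/2)/21 - log(8)/7 + 4*log(3)/21 + log(13/2)/7 + log(6)/3

Factor the denominator ((x + 2)*(x + 4)*(2*x + 1)) and decompose: f = -8/(21*(2*x + 1)) - 1/(7*(x + 4)) + 1/(3*(x + 2)); each piece integrates to a log, atan, or power term.
F(x) = (-4*log(x + 1/2) + 7*log(x + 2) - 3*log(x + 4))/21 is an antiderivative of f.
Check: d/dx[(-4*log(x + 1/2) + 7*log(x + 2) - 3*log(x + 4))/21] = -2/(2*x**3 + 13*x**2 + 22*x + 8), which equals f(x).
F(4) = -log(8)/7 - 4*log(9/2)/21 + log(6)/3; F(5/2) = -log(13/2)/7 - 4*log(3)/21 + log(9/2)/3.
Integral = F(4) - F(5/2) = -11*log(9/2)/21 - log(8)/7 + 4*log(3)/21 + log(13/2)/7 + log(6)/3.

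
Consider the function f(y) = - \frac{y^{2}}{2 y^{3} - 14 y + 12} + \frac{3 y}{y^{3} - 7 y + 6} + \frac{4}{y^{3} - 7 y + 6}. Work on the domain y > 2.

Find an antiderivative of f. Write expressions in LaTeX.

Factor the denominator (2 \left(y - 2\right) \left(y - 1\right) \left(y + 3\right)) and decompose: f = - \frac{19}{40 \left(y + 3\right)} - \frac{13}{8 \left(y - 1\right)} + \frac{8}{5 \left(y - 2\right)}; each piece integrates to a log, atan, or power term.
Check: d/dy[- \frac{- 64 \log{\left(y - 2 \right)} + 65 \log{\left(y - 1 \right)} + 19 \log{\left(y + 3 \right)}}{40}] = \frac{- y^{2} + 6 y + 8}{2 y^{3} - 14 y + 12}, which equals f(y).

An antiderivative is F(y) = - \frac{- 64 \log{\left(y - 2 \right)} + 65 \log{\left(y - 1 \right)} + 19 \log{\left(y + 3 \right)}}{40}.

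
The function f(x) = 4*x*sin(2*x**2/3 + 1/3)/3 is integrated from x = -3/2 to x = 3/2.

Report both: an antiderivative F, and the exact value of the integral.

Antiderivative: F(x) = -cos(2*x**2/3 + 1/3); value = 0

The substitution u = 2*x**2/3 + 1/3 works: f is exactly (dF/du)*(du/dx) for that inner function.
F(x) = -cos(2*x**2/3 + 1/3) is an antiderivative of f.
Check: d/dx[-cos(2*x**2/3 + 1/3)] = 4*x*sin(2*x**2/3 + 1/3)/3 = f(x).
F(3/2) = -cos(11/6); F(-3/2) = -cos(11/6).
Integral = F(3/2) - F(-3/2) = 0.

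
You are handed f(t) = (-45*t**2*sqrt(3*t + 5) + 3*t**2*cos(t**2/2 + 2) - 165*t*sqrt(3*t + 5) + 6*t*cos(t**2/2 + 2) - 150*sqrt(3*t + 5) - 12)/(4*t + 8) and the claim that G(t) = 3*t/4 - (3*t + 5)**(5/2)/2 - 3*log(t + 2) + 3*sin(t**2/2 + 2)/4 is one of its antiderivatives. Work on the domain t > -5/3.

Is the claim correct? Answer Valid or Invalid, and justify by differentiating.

Invalid: d/dt[G] - f = 3/4, which is not 0.

d/dt[G] = (-45*t**2*sqrt(3*t + 5) + 3*t**2*cos(t**2/2 + 2) - 165*t*sqrt(3*t + 5) + 6*t*cos(t**2/2 + 2) + 3*t - 150*sqrt(3*t + 5) - 6)/(4*t + 8)
d/dt[G] - f(t) = 3/4 != 0.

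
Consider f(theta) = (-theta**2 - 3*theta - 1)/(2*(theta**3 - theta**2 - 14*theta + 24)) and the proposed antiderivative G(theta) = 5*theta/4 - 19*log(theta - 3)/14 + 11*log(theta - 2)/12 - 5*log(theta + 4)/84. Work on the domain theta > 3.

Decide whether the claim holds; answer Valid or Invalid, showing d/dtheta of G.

d/dtheta[G] = (5*theta**3 - 7*theta**2 - 76*theta + 118)/(4*theta**3 - 4*theta**2 - 56*theta + 96)
d/dtheta[G] - f(theta) = 5/4 != 0.

Invalid: d/dtheta[G] - f = 5/4, which is not 0.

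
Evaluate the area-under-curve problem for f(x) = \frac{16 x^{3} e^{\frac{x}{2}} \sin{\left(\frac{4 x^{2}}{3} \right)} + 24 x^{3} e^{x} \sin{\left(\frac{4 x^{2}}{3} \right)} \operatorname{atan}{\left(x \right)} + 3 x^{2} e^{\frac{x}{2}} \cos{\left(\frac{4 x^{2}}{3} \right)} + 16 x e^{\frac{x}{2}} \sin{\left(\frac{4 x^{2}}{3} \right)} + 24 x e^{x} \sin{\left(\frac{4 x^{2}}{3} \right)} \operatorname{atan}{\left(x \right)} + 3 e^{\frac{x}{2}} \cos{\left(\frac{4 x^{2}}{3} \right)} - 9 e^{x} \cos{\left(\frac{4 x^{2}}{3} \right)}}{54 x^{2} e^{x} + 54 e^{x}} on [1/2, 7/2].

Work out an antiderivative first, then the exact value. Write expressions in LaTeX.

Recognize the product-rule pattern: f = u'v + uv' with u = - \frac{\operatorname{atan}{\left(x \right)}}{6} - \frac{e^{- \frac{x}{2}}}{9}, v = \cos{\left(\frac{4 x^{2}}{3} \right)}, so integration by parts undoes it.
F(x) = - \frac{\left(3 e^{\frac{x}{2}} \operatorname{atan}{\left(x \right)} + 2\right) e^{- \frac{x}{2}} \cos{\left(\frac{4 x^{2}}{3} \right)}}{18} is an antiderivative of f.
Check: d/dx[- \frac{\left(3 e^{\frac{x}{2}} \operatorname{atan}{\left(x \right)} + 2\right) e^{- \frac{x}{2}} \cos{\left(\frac{4 x^{2}}{3} \right)}}{18}] = \frac{24 x^{3} e^{\frac{x}{2}} \sin{\left(\frac{4 x^{2}}{3} \right)} \operatorname{atan}{\left(x \right)} + 16 x^{3} \sin{\left(\frac{4 x^{2}}{3} \right)} + 3 x^{2} \cos{\left(\frac{4 x^{2}}{3} \right)} + 24 x e^{\frac{x}{2}} \sin{\left(\frac{4 x^{2}}{3} \right)} \operatorname{atan}{\left(x \right)} + 16 x \sin{\left(\frac{4 x^{2}}{3} \right)} - 9 e^{\frac{x}{2}} \cos{\left(\frac{4 x^{2}}{3} \right)} + 3 \cos{\left(\frac{4 x^{2}}{3} \right)}}{54 x^{2} e^{\frac{x}{2}} + 54 e^{\frac{x}{2}}}, which equals f(x).
F(7/2) = - \frac{\cos{\left(\frac{49}{3} \right)}}{9 e^{\frac{7}{4}}} - \frac{\cos{\left(\frac{49}{3} \right)} \operatorname{atan}{\left(\frac{7}{2} \right)}}{6}; F(1/2) = - \frac{\cos{\left(\frac{1}{3} \right)}}{9 e^{\frac{1}{4}}} - \frac{\cos{\left(\frac{1}{3} \right)} \operatorname{atan}{\left(\frac{1}{2} \right)}}{6}.
Integral = F(7/2) - F(1/2) = - \frac{\cos{\left(\frac{49}{3} \right)}}{9 e^{\frac{7}{4}}} + \frac{\cos{\left(\frac{1}{3} \right)} \operatorname{atan}{\left(\frac{1}{2} \right)}}{6} + \frac{\cos{\left(\frac{1}{3} \right)}}{9 e^{\frac{1}{4}}} - \frac{\cos{\left(\frac{49}{3} \right)} \operatorname{atan}{\left(\frac{7}{2} \right)}}{6}.

Antiderivative: F(x) = - \frac{\left(3 e^{\frac{x}{2}} \operatorname{atan}{\left(x \right)} + 2\right) e^{- \frac{x}{2}} \cos{\left(\frac{4 x^{2}}{3} \right)}}{18}; value = - \frac{\cos{\left(\frac{49}{3} \right)}}{9 e^{\frac{7}{4}}} + \frac{\cos{\left(\frac{1}{3} \right)} \operatorname{atan}{\left(\frac{1}{2} \right)}}{6} + \frac{\cos{\left(\frac{1}{3} \right)}}{9 e^{\frac{1}{4}}} - \frac{\cos{\left(\frac{49}{3} \right)} \operatorname{atan}{\left(\frac{7}{2} \right)}}{6}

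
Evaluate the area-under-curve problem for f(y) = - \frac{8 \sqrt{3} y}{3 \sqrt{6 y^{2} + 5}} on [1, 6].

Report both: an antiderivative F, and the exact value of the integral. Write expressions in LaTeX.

f matches the chain-rule pattern g'(h)*h' with inner function h(y) = 2 y^{2} + \frac{5}{3}; substituting u = h(y) collapses the integral.
F(y) = - \frac{4 \sqrt{2 y^{2} + \frac{5}{3}}}{3} is an antiderivative of f.
Check: d/dy[- \frac{4 \sqrt{2 y^{2} + \frac{5}{3}}}{3}] = - \frac{8 \sqrt{3} y}{3 \sqrt{6 y^{2} + 5}} = f(y).
F(6) = - \frac{4 \sqrt{663}}{9}; F(1) = - \frac{4 \sqrt{33}}{9}.
Integral = F(6) - F(1) = - \frac{4 \sqrt{663}}{9} + \frac{4 \sqrt{33}}{9}.

Antiderivative: F(y) = - \frac{4 \sqrt{2 y^{2} + \frac{5}{3}}}{3}; value = - \frac{4 \sqrt{663}}{9} + \frac{4 \sqrt{33}}{9}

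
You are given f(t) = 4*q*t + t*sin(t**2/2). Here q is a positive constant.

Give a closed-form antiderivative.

An antiderivative is F(t) = 2*q*t**2 - cos(t**2/2).

Integrate term by term and add the pieces.
Check: d/dt[2*q*t**2 - cos(t**2/2)] = 4*q*t + t*sin(t**2/2) = f(t).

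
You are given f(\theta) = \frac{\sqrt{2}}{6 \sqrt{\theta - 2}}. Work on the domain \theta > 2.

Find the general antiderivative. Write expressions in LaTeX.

F(\theta) = \frac{2 \sqrt{\frac{\theta}{2} - 1}}{3} + C

Since d/d\theta undoes antidifferentiation here, F'(\theta) = f(\theta) is required of F(\theta).
Check: d/d\theta[\frac{2 \sqrt{\frac{\theta}{2} - 1}}{3}] = \frac{\sqrt{2}}{6 \sqrt{\theta - 2}} = f(\theta).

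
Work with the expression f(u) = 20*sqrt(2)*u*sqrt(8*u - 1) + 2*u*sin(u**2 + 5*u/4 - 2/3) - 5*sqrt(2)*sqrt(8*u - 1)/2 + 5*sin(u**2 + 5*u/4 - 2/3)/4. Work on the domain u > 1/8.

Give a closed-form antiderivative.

An antiderivative is F(u) = (4*u - 1/2)**(5/2) - cos(u**2 + 5*u/4 - 2/3).

Integrate term by term and add the pieces.
Check: d/du[(4*u - 1/2)**(5/2) - cos(u**2 + 5*u/4 - 2/3)] = sqrt(2)*(160*u*sqrt(8*u - 1) + 8*sqrt(2)*u*sin(u**2 + 5*u/4 - 2/3) - 20*sqrt(8*u - 1) + 5*sqrt(2)*sin(u**2 + 5*u/4 - 2/3))/8, which equals f(u).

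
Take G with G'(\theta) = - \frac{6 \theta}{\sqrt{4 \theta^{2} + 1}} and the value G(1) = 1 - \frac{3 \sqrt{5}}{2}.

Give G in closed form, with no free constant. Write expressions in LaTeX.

G(\theta) = - \frac{3 \sqrt{4 \theta^{2} + 1} - 2}{2}

The substitution u = 4 \theta^{2} + 1 works: G'(\theta) is exactly (dG/du)*(du/d\theta) for that inner function.
A general antiderivative is - \frac{3 \sqrt{4 \theta^{2} + 1}}{2} + C.
The condition gives C = 1 - \frac{3 \sqrt{5}}{2} - (- \frac{3 \sqrt{5}}{2}) = 1.
So G(\theta) = - \frac{3 \sqrt{4 \theta^{2} + 1} - 2}{2}.
Check: d/d\theta[- \frac{3 \sqrt{4 \theta^{2} + 1} - 2}{2}] = - \frac{6 \theta}{\sqrt{4 \theta^{2} + 1}} = G'(\theta).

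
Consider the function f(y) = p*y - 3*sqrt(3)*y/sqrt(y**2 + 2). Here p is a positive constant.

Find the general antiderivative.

The integrand splits into summands that can be handled one at a time.
Check: d/dy[p*y**2/2 - 3*sqrt(3*y**2 + 6)] = (p*y*sqrt(y**2 + 2) - 3*sqrt(3)*y)/sqrt(y**2 + 2), which equals f(y).

F(y) = p*y**2/2 - 3*sqrt(3*y**2 + 6) + C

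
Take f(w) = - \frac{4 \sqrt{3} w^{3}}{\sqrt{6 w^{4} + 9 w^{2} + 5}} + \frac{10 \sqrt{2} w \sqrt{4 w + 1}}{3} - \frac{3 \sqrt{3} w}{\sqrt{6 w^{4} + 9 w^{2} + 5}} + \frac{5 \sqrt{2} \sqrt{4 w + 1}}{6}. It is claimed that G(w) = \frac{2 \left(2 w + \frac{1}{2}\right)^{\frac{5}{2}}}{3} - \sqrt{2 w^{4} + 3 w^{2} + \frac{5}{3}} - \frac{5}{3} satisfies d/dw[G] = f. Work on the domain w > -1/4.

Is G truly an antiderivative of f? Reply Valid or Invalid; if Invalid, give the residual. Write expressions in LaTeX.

Valid - the claim checks out under differentiation.

d/dw[G] = \frac{\sqrt{2} \left(- 12 \sqrt{6} w^{3} + 20 w \sqrt{4 w + 1} \sqrt{6 w^{4} + 9 w^{2} + 5} - 9 \sqrt{6} w + 5 \sqrt{4 w + 1} \sqrt{6 w^{4} + 9 w^{2} + 5}\right)}{6 \sqrt{6 w^{4} + 9 w^{2} + 5}}
This equals f(w) exactly, so the claim holds.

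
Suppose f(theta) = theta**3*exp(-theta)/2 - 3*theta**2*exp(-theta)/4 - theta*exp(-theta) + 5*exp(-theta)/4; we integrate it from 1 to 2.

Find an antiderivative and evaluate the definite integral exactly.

Antiderivative: F(theta) = -(2*theta**3 + 3*theta**2 + 2*theta + 7)*exp(-theta)/4; value = -39*exp(-2)/4 + 7*exp(-1)/2

Recognize the product-rule pattern: f = u'v + uv' with u = -theta**3/2 - 3*theta**2/4 - theta/2 - 7/4, v = exp(-theta), so integration by parts undoes it.
F(theta) = -(2*theta**3 + 3*theta**2 + 2*theta + 7)*exp(-theta)/4 is an antiderivative of f.
Check: d/dtheta[-(2*theta**3 + 3*theta**2 + 2*theta + 7)*exp(-theta)/4] = (2*theta**3 - 3*theta**2 - 4*theta + 5)*exp(-theta)/4, which equals f(theta).
F(2) = -39*exp(-2)/4; F(1) = -7*exp(-1)/2.
Integral = F(2) - F(1) = -39*exp(-2)/4 + 7*exp(-1)/2.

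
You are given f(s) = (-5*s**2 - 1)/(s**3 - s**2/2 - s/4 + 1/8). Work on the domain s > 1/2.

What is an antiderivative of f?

An antiderivative is F(s) = -(22*s*log(s - 1/2) + 18*s*log(s + 1/2) - 11*log(s - 1/2) - 9*log(s + 1/2) - 18)/(4*(2*s - 1)).

Factor the denominator ((2*s - 1)**2*(2*s + 1)) and decompose: f = -9/(2*(2*s + 1)) - 11/(2*(2*s - 1)) - 9/(2*s - 1)**2; each piece integrates to a log, atan, or power term.
Check: d/ds[-(22*s*log(s - 1/2) + 18*s*log(s + 1/2) - 11*log(s - 1/2) - 9*log(s + 1/2) - 18)/(4*(2*s - 1))] = (-40*s**2 - 8)/(8*s**3 - 4*s**2 - 2*s + 1), which equals f(s).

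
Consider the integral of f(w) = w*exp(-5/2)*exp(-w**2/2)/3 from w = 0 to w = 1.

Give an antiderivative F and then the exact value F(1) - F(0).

Antiderivative: F(w) = -exp(-w**2/2 - 5/2)/3; value = -exp(-3)/3 + exp(-5/2)/3

The substitution u = -w**2/2 - 5/2 works: f is exactly (dF/du)*(du/dw) for that inner function.
F(w) = -exp(-w**2/2 - 5/2)/3 is an antiderivative of f.
Check: d/dw[-exp(-w**2/2 - 5/2)/3] = w*exp(-5/2)*exp(-w**2/2)/3 = f(w).
F(1) = -exp(-3)/3; F(0) = -exp(-5/2)/3.
Integral = F(1) - F(0) = -exp(-3)/3 + exp(-5/2)/3.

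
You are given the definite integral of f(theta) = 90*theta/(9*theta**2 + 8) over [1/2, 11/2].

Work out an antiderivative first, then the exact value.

Antiderivative: F(theta) = 5*log(9*theta**2 + 8); value = -5*log(41/24) + 5*log(1121/24)

The substitution u = 3*theta**2/2 + 4/3 works: f is exactly (dF/du)*(du/dtheta) for that inner function.
F(theta) = 5*log(9*theta**2 + 8) is an antiderivative of f.
Check: d/dtheta[5*log(9*theta**2 + 8)] = 90*theta/(9*theta**2 + 8) = f(theta).
F(11/2) = 5*log(1121/4); F(1/2) = 5*log(41/4).
Integral = F(11/2) - F(1/2) = -5*log(41/24) + 5*log(1121/24).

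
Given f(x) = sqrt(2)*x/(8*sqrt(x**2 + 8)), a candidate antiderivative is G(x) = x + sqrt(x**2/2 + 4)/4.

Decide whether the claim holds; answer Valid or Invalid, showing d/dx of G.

d/dx[G] = (sqrt(2)*x + 8*sqrt(x**2 + 8))/(8*sqrt(x**2 + 8))
d/dx[G] - f(x) = 1 != 0.

Invalid: d/dx[G] - f = 1, which is not 0.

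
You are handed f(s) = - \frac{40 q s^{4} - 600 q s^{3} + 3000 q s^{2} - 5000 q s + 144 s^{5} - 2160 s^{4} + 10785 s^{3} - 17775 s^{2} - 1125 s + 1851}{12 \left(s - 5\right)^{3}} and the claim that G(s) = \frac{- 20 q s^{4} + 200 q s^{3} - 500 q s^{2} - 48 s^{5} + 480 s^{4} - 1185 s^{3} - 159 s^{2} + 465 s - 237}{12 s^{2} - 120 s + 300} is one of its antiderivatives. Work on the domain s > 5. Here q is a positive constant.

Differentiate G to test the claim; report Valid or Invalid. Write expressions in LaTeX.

d/ds[G] = \frac{- 40 q s^{4} + 600 q s^{3} - 3000 q s^{2} + 5000 q s - 144 s^{5} + 2160 s^{4} - 10785 s^{3} + 17775 s^{2} + 1125 s - 1851}{12 s^{3} - 180 s^{2} + 900 s - 1500}
This equals f(s) exactly, so the claim holds.

Valid: G'(s) = f(s).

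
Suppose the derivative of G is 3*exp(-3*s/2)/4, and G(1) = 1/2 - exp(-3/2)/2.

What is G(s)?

G(s) = (exp(s/2) - 1)*(exp(s/2) + exp(s) + 1)*exp(-3*s/2)/2

Any candidate G(s) must reproduce the stated G'(s) exactly.
A general antiderivative is -exp(-3*s/2)/2 + C.
The condition gives C = 1/2 - exp(-3/2)/2 - (-exp(-3/2)/2) = 1/2.
So G(s) = (exp(s/2) - 1)*(exp(s/2) + exp(s) + 1)*exp(-3*s/2)/2.
Check: d/ds[(exp(s/2) - 1)*(exp(s/2) + exp(s) + 1)*exp(-3*s/2)/2] = 3*exp(-3*s/2)/4 = G'(s).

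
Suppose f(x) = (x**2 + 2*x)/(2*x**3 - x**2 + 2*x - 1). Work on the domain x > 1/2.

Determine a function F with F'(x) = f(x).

An antiderivative is F(x) = log(x - 1/2)/2 + atan(x).

Recover f(x) by differentiating a candidate F(x); any mismatch rules it out.
Check: d/dx[log(x - 1/2)/2 + atan(x)] = (x**2 + 2*x)/(2*x**3 - x**2 + 2*x - 1) = f(x).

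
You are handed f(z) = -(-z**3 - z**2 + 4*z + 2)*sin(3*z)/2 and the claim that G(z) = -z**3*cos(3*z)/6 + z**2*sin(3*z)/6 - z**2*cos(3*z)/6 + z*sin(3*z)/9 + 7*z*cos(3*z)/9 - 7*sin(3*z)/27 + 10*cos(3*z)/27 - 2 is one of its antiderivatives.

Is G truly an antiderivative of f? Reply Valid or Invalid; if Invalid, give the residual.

Valid. The derivative of G reproduces f.

d/dz[G] = z**3*sin(3*z)/2 + z**2*sin(3*z)/2 - 2*z*sin(3*z) - sin(3*z)
This equals f(z) exactly, so the claim holds.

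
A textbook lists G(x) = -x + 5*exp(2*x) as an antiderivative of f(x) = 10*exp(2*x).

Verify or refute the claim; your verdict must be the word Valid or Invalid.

d/dx[G] = 10*exp(2*x) - 1
d/dx[G] - f(x) = -1 != 0.

Invalid: d/dx[G] - f = -1, which is not 0.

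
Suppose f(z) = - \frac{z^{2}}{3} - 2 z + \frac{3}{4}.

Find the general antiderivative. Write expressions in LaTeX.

Integrate term by term and add the pieces.
Check: d/dz[- \frac{z^{3}}{9} - z^{2} + \frac{3 z}{4}] = - \frac{z^{2}}{3} - 2 z + \frac{3}{4} = f(z).

F(z) = - \frac{z^{3}}{9} - z^{2} + \frac{3 z}{4} + C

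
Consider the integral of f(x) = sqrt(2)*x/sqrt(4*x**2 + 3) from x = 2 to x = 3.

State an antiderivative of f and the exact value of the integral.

f matches the chain-rule pattern g'(h)*h' with inner function h(x) = 2*x**2 + 3/2; substituting u = h(x) collapses the integral.
F(x) = sqrt(2)*sqrt(4*x**2 + 3)/4 is an antiderivative of f.
Check: d/dx[sqrt(2)*sqrt(4*x**2 + 3)/4] = sqrt(2)*x/sqrt(4*x**2 + 3) = f(x).
F(3) = sqrt(78)/4; F(2) = sqrt(38)/4.
Integral = F(3) - F(2) = -sqrt(38)/4 + sqrt(78)/4.

Antiderivative: F(x) = sqrt(2)*sqrt(4*x**2 + 3)/4; value = -sqrt(38)/4 + sqrt(78)/4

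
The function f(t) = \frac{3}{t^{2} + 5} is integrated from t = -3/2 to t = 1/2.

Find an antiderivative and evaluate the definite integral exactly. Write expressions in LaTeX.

Antiderivative: F(t) = \frac{3 \sqrt{5} \operatorname{atan}{\left(\frac{\sqrt{5} t}{5} \right)}}{5}; value = \frac{3 \sqrt{5} \operatorname{atan}{\left(\frac{\sqrt{5}}{10} \right)}}{5} + \frac{3 \sqrt{5} \operatorname{atan}{\left(\frac{3 \sqrt{5}}{10} \right)}}{5}

Check any antiderivative F(t) by computing F'(t) and comparing it with f(t).
F(t) = \frac{3 \sqrt{5} \operatorname{atan}{\left(\frac{\sqrt{5} t}{5} \right)}}{5} is an antiderivative of f.
Check: d/dt[\frac{3 \sqrt{5} \operatorname{atan}{\left(\frac{\sqrt{5} t}{5} \right)}}{5}] = \frac{3}{t^{2} + 5} = f(t).
F(1/2) = \frac{3 \sqrt{5} \operatorname{atan}{\left(\frac{\sqrt{5}}{10} \right)}}{5}; F(-3/2) = - \frac{3 \sqrt{5} \operatorname{atan}{\left(\frac{3 \sqrt{5}}{10} \right)}}{5}.
Integral = F(1/2) - F(-3/2) = \frac{3 \sqrt{5} \operatorname{atan}{\left(\frac{\sqrt{5}}{10} \right)}}{5} + \frac{3 \sqrt{5} \operatorname{atan}{\left(\frac{3 \sqrt{5}}{10} \right)}}{5}.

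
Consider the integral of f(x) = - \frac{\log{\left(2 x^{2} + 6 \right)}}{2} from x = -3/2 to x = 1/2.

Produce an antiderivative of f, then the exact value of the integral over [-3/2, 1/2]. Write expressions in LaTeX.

Any candidate F(x) must reproduce f(x) exactly when differentiated.
F(x) = - \frac{x \log{\left(2 x^{2} + 6 \right)}}{2} + x - \sqrt{3} \operatorname{atan}{\left(\frac{\sqrt{3} x}{3} \right)} is an antiderivative of f.
Check: d/dx[- \frac{x \log{\left(2 x^{2} + 6 \right)}}{2} + x - \sqrt{3} \operatorname{atan}{\left(\frac{\sqrt{3} x}{3} \right)}] = - \frac{\log{\left(x^{2} + 3 \right)}}{2} - \frac{\log{\left(2 \right)}}{2}, which equals f(x).
F(1/2) = - \sqrt{3} \operatorname{atan}{\left(\frac{\sqrt{3}}{6} \right)} - \frac{\log{\left(\frac{13}{2} \right)}}{4} + \frac{1}{2}; F(-3/2) = - \frac{3}{2} + \sqrt{3} \operatorname{atan}{\left(\frac{\sqrt{3}}{2} \right)} + \frac{3 \log{\left(\frac{21}{2} \right)}}{4}.
Integral = F(1/2) - F(-3/2) = - \frac{3 \log{\left(\frac{21}{2} \right)}}{4} - \sqrt{3} \operatorname{atan}{\left(\frac{\sqrt{3}}{2} \right)} - \sqrt{3} \operatorname{atan}{\left(\frac{\sqrt{3}}{6} \right)} - \frac{\log{\left(\frac{13}{2} \right)}}{4} + 2.

Antiderivative: F(x) = - \frac{x \log{\left(2 x^{2} + 6 \right)}}{2} + x - \sqrt{3} \operatorname{atan}{\left(\frac{\sqrt{3} x}{3} \right)}; value = - \frac{3 \log{\left(\frac{21}{2} \right)}}{4} - \sqrt{3} \operatorname{atan}{\left(\frac{\sqrt{3}}{2} \right)} - \sqrt{3} \operatorname{atan}{\left(\frac{\sqrt{3}}{6} \right)} - \frac{\log{\left(\frac{13}{2} \right)}}{4} + 2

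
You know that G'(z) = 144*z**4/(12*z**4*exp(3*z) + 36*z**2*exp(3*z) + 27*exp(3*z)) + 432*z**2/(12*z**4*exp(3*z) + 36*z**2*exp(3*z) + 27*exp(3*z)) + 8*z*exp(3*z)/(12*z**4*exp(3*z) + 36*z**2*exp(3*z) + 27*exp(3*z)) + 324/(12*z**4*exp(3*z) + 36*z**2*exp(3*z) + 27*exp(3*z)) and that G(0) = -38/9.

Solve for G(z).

G(z) = -4*exp(-3*z) - 2/(6*z**2 + 9)

Integrate term by term and add the pieces.
A general antiderivative is -4*exp(-3*z) - 2/(3*(2*z**2 + 3)) + C.
The condition gives C = -38/9 - (-38/9) = 0.
So G(z) = -4*exp(-3*z) - 2/(6*z**2 + 9).
Check: d/dz[-4*exp(-3*z) - 2/(6*z**2 + 9)] = (144*z**4 + 432*z**2 + 8*z*exp(3*z) + 324)/(12*z**4*exp(3*z) + 36*z**2*exp(3*z) + 27*exp(3*z)), which equals G'(z).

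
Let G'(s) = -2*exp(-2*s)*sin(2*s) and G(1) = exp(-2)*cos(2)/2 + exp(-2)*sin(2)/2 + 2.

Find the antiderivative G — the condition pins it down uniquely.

Recover the given G'(s) by differentiating a candidate G(s); any mismatch rules it out.
A general antiderivative is exp(-2*s)*sin(2*s)/2 + exp(-2*s)*cos(2*s)/2 + C.
The condition gives C = exp(-2)*cos(2)/2 + exp(-2)*sin(2)/2 + 2 - (exp(-2)*cos(2)/2 + exp(-2)*sin(2)/2) = 2.
So G(s) = (4*exp(2*s) + sin(2*s) + cos(2*s))*exp(-2*s)/2.
Check: d/ds[(4*exp(2*s) + sin(2*s) + cos(2*s))*exp(-2*s)/2] = -2*exp(-2*s)*sin(2*s) = G'(s).

G(s) = (4*exp(2*s) + sin(2*s) + cos(2*s))*exp(-2*s)/2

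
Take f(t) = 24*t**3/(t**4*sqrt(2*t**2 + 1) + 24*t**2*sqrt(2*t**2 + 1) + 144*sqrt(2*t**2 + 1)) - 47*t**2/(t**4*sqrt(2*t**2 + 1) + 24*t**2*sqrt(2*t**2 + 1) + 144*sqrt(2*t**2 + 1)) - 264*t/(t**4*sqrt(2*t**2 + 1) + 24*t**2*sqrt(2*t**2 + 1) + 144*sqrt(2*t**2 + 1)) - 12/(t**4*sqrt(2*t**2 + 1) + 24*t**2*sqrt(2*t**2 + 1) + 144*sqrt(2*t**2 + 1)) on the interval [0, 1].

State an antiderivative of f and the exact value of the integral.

Antiderivative: F(t) = -t*sqrt(2*t**2 + 1)/(t**2 + 12) - 6*sqrt(2*t**2 + 1)/(t**2/2 + 6); value = 1 - sqrt(3)

The integrand splits into summands that can be handled one at a time.
F(t) = -t*sqrt(2*t**2 + 1)/(t**2 + 12) - 6*sqrt(2*t**2 + 1)/(t**2/2 + 6) is an antiderivative of f.
Check: d/dt[-t*sqrt(2*t**2 + 1)/(t**2 + 12) - 6*sqrt(2*t**2 + 1)/(t**2/2 + 6)] = (24*t**3 - 47*t**2 - 264*t - 12)/(t**4*sqrt(2*t**2 + 1) + 24*t**2*sqrt(2*t**2 + 1) + 144*sqrt(2*t**2 + 1)), which equals f(t).
F(1) = -sqrt(3); F(0) = -1.
Integral = F(1) - F(0) = 1 - sqrt(3).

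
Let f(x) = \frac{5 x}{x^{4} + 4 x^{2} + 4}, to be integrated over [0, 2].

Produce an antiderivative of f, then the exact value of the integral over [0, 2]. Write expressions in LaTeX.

Antiderivative: F(x) = - \frac{5}{2 \left(x^{2} + 2\right)}; value = \frac{5}{6}

The substitution u = \frac{x^{2}}{2} + 1 works: f is exactly (dF/du)*(du/dx) for that inner function.
F(x) = - \frac{5}{2 \left(x^{2} + 2\right)} is an antiderivative of f.
Check: d/dx[- \frac{5}{2 \left(x^{2} + 2\right)}] = \frac{5 x}{x^{4} + 4 x^{2} + 4} = f(x).
F(2) = - \frac{5}{12}; F(0) = - \frac{5}{4}.
Integral = F(2) - F(0) = \frac{5}{6}.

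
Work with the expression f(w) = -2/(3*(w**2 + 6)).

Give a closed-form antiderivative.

An antiderivative is F(w) = -sqrt(6)*atan(sqrt(6)*w/6)/9.

A first test for any F(w): its w-derivative must equal f(w) identically.
Check: d/dw[-sqrt(6)*atan(sqrt(6)*w/6)/9] = -2/(3*w**2 + 18), which equals f(w).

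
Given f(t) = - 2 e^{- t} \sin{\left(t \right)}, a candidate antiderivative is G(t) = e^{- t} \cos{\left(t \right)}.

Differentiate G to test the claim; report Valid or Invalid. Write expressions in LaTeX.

d/dt[G] = \left(- \sin{\left(t \right)} - \cos{\left(t \right)}\right) e^{- t}
d/dt[G] - f(t) = \left(\sin{\left(t \right)} - \cos{\left(t \right)}\right) e^{- t} != 0.

Invalid: d/dt[G] - f = \left(\sin{\left(t \right)} - \cos{\left(t \right)}\right) e^{- t}, which is not 0.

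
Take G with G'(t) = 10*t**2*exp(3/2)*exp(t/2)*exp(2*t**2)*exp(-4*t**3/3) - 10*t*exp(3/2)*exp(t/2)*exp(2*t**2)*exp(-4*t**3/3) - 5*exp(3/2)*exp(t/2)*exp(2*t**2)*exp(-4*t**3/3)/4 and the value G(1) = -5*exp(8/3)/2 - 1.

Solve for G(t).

G(t) = -5*exp(3/2)*exp(t/2)*exp(2*t**2)*exp(-4*t**3/3)/2 - 1

The substitution u = -4*t**3/3 + 2*t**2 + t/2 + 3/2 works: G'(t) is exactly (dG/du)*(du/dt) for that inner function.
A general antiderivative is -5*exp(-4*t**3/3 + 2*t**2 + t/2 + 3/2)/2 + C.
The condition gives C = -5*exp(8/3)/2 - 1 - (-5*exp(8/3)/2) = -1.
So G(t) = -5*exp(3/2)*exp(t/2)*exp(2*t**2)*exp(-4*t**3/3)/2 - 1.
Check: d/dt[-5*exp(3/2)*exp(t/2)*exp(2*t**2)*exp(-4*t**3/3)/2 - 1] = (40*t**2*exp(3/2)*exp(t/2)*exp(2*t**2) - 40*t*exp(3/2)*exp(t/2)*exp(2*t**2) - 5*exp(3/2)*exp(t/2)*exp(2*t**2))*exp(-4*t**3/3)/4, which equals G'(t).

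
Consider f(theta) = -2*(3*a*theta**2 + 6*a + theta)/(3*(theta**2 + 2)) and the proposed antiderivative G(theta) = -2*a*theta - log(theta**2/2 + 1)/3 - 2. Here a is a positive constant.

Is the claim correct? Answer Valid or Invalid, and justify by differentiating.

Valid: G'(theta) = f(theta).

d/dtheta[G] = (-6*a*theta**2 - 12*a - 2*theta)/(3*theta**2 + 6)
This equals f(theta) exactly, so the claim holds.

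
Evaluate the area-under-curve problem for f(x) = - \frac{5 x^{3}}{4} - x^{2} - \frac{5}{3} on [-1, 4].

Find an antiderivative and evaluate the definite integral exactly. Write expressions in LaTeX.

The integrand splits into summands that can be handled one at a time.
F(x) = - \frac{5 x^{4}}{16} - \frac{x^{3}}{3} - \frac{5 x}{3} is an antiderivative of f.
Check: d/dx[- \frac{5 x^{4}}{16} - \frac{x^{3}}{3} - \frac{5 x}{3}] = - \frac{5 x^{3}}{4} - x^{2} - \frac{5}{3} = f(x).
F(4) = -108; F(-1) = \frac{27}{16}.
Integral = F(4) - F(-1) = - \frac{1755}{16}.

Antiderivative: F(x) = - \frac{5 x^{4}}{16} - \frac{x^{3}}{3} - \frac{5 x}{3}; value = - \frac{1755}{16}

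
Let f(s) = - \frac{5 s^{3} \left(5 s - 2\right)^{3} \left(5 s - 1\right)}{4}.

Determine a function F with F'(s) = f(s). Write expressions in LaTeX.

The substitution u = \frac{5 s^{2}}{2} - s works: f is exactly (dF/du)*(du/ds) for that inner function.
Check: d/ds[- \frac{3125 s^{8}}{32} + \frac{625 s^{7}}{4} - \frac{375 s^{6}}{4} + 25 s^{5} - \frac{5 s^{4}}{2}] = - \frac{3125 s^{7}}{4} + \frac{4375 s^{6}}{4} - \frac{1125 s^{5}}{2} + 125 s^{4} - 10 s^{3}, which equals f(s).

An antiderivative is F(s) = - \frac{3125 s^{8}}{32} + \frac{625 s^{7}}{4} - \frac{375 s^{6}}{4} + 25 s^{5} - \frac{5 s^{4}}{2}.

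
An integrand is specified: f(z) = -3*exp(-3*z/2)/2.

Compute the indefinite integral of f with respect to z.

F(z) = exp(-3*z/2) + C

Recover f(z) by differentiating a candidate F(z); any mismatch rules it out.
Check: d/dz[exp(-3*z/2)] = -3*exp(-3*z/2)/2 = f(z).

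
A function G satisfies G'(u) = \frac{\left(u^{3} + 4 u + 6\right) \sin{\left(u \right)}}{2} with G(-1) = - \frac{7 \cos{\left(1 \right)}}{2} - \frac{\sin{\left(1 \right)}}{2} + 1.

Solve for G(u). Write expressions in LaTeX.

G(u) = - \frac{u^{3} \cos{\left(u \right)} - 3 u^{2} \sin{\left(u \right)} - 2 u \cos{\left(u \right)} + 2 \sin{\left(u \right)} + 6 \cos{\left(u \right)} - 2}{2}

Since d/du undoes antidifferentiation here, G(u) must give back the stated G'(u).
A general antiderivative is - \frac{u^{3} \cos{\left(u \right)}}{2} + \frac{3 u^{2} \sin{\left(u \right)}}{2} + u \cos{\left(u \right)} - \sin{\left(u \right)} - 3 \cos{\left(u \right)} + C.
The condition gives C = - \frac{7 \cos{\left(1 \right)}}{2} - \frac{\sin{\left(1 \right)}}{2} + 1 - (- \frac{7 \cos{\left(1 \right)}}{2} - \frac{\sin{\left(1 \right)}}{2}) = 1.
So G(u) = - \frac{u^{3} \cos{\left(u \right)} - 3 u^{2} \sin{\left(u \right)} - 2 u \cos{\left(u \right)} + 2 \sin{\left(u \right)} + 6 \cos{\left(u \right)} - 2}{2}.
Check: d/du[- \frac{u^{3} \cos{\left(u \right)} - 3 u^{2} \sin{\left(u \right)} - 2 u \cos{\left(u \right)} + 2 \sin{\left(u \right)} + 6 \cos{\left(u \right)} - 2}{2}] = \frac{u^{3} \sin{\left(u \right)}}{2} + 2 u \sin{\left(u \right)} + 3 \sin{\left(u \right)}, which equals G'(u).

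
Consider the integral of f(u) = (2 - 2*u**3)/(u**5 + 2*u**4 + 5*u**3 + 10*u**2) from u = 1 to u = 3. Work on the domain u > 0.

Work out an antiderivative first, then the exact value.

Antiderivative: F(u) = -log(u)/10 + log(u + 2)/2 - log(u**2 + 5)/5 - 6*sqrt(5)*atan(sqrt(5)*u/5)/25 - 1/(5*u); value = -3*log(3)/5 - log(14)/5 - 6*sqrt(5)*atan(3*sqrt(5)/5)/25 + 2/15 + 6*sqrt(5)*atan(sqrt(5)/5)/25 + log(6)/5 + log(5)/2

Factor the denominator (u**2*(u + 2)*(u**2 + 5)) and decompose: f = -2*(u + 3)/(5*(u**2 + 5)) + 1/(2*(u + 2)) - 1/(10*u) + 1/(5*u**2); each piece integrates to a log, atan, or power term.
F(u) = -log(u)/10 + log(u + 2)/2 - log(u**2 + 5)/5 - 6*sqrt(5)*atan(sqrt(5)*u/5)/25 - 1/(5*u) is an antiderivative of f.
Check: d/du[-log(u)/10 + log(u + 2)/2 - log(u**2 + 5)/5 - 6*sqrt(5)*atan(sqrt(5)*u/5)/25 - 1/(5*u)] = (2 - 2*u**3)/(u**5 + 2*u**4 + 5*u**3 + 10*u**2) = f(u).
F(3) = -log(14)/5 - 6*sqrt(5)*atan(3*sqrt(5)/5)/25 - log(3)/10 - 1/15 + log(5)/2; F(1) = -log(6)/5 - 6*sqrt(5)*atan(sqrt(5)/5)/25 - 1/5 + log(3)/2.
Integral = F(3) - F(1) = -3*log(3)/5 - log(14)/5 - 6*sqrt(5)*atan(3*sqrt(5)/5)/25 + 2/15 + 6*sqrt(5)*atan(sqrt(5)/5)/25 + log(6)/5 + log(5)/2.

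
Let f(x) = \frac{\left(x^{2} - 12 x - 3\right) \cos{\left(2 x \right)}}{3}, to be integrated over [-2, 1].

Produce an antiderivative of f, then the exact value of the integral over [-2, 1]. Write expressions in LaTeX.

Any candidate F(x) must reproduce f(x) exactly when differentiated.
F(x) = \frac{2 x^{2} \sin{\left(2 x \right)} - 24 x \sin{\left(2 x \right)} + 2 x \cos{\left(2 x \right)} - 7 \sin{\left(2 x \right)} - 12 \cos{\left(2 x \right)}}{12} is an antiderivative of f.
Check: d/dx[\frac{2 x^{2} \sin{\left(2 x \right)} - 24 x \sin{\left(2 x \right)} + 2 x \cos{\left(2 x \right)} - 7 \sin{\left(2 x \right)} - 12 \cos{\left(2 x \right)}}{12}] = \frac{x^{2} \cos{\left(2 x \right)}}{3} - 4 x \cos{\left(2 x \right)} - \cos{\left(2 x \right)}, which equals f(x).
F(1) = - \frac{29 \sin{\left(2 \right)}}{12} - \frac{5 \cos{\left(2 \right)}}{6}; F(-2) = - \frac{4 \cos{\left(4 \right)}}{3} - \frac{49 \sin{\left(4 \right)}}{12}.
Integral = F(1) - F(-2) = \frac{49 \sin{\left(4 \right)}}{12} - \frac{29 \sin{\left(2 \right)}}{12} + \frac{4 \cos{\left(4 \right)}}{3} - \frac{5 \cos{\left(2 \right)}}{6}.

Antiderivative: F(x) = \frac{2 x^{2} \sin{\left(2 x \right)} - 24 x \sin{\left(2 x \right)} + 2 x \cos{\left(2 x \right)} - 7 \sin{\left(2 x \right)} - 12 \cos{\left(2 x \right)}}{12}; value = \frac{49 \sin{\left(4 \right)}}{12} - \frac{29 \sin{\left(2 \right)}}{12} + \frac{4 \cos{\left(4 \right)}}{3} - \frac{5 \cos{\left(2 \right)}}{6}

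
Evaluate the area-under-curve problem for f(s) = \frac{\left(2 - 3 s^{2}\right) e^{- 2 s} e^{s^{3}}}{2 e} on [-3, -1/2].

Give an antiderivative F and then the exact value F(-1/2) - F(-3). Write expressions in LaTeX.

Antiderivative: F(s) = - \frac{e^{- 2 s} e^{s^{3}}}{2 e}; value = - \frac{1}{2 e^{\frac{1}{8}}} + \frac{1}{2 e^{22}}

f matches the chain-rule pattern g'(h)*h' with inner function h(s) = s^{3} - 2 s - 1; substituting u = h(s) collapses the integral.
F(s) = - \frac{e^{- 2 s} e^{s^{3}}}{2 e} is an antiderivative of f.
Check: d/ds[- \frac{e^{- 2 s} e^{s^{3}}}{2 e}] = \frac{\left(- 3 s^{2} e^{s^{3}} + 2 e^{s^{3}}\right) e^{- 2 s}}{2 e}, which equals f(s).
F(-1/2) = - \frac{1}{2 e^{\frac{1}{8}}}; F(-3) = - \frac{1}{2 e^{22}}.
Integral = F(-1/2) - F(-3) = - \frac{1}{2 e^{\frac{1}{8}}} + \frac{1}{2 e^{22}}.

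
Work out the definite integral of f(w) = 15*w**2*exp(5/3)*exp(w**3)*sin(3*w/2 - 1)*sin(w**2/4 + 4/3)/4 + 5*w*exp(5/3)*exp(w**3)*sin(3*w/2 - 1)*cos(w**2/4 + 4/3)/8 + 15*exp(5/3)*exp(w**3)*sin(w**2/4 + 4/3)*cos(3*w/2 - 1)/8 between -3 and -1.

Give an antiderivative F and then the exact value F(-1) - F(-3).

Antiderivative: F(w) = 5*exp(w**3 + 5/3)*sin(3*w/2 - 1)*sin(w**2/4 + 4/3)/4; value = -5*exp(2/3)*sin(19/12)*sin(5/2)/4 + 5*exp(-76/3)*sin(43/12)*sin(11/2)/4

Integrate term by term and add the pieces.
F(w) = 5*exp(w**3 + 5/3)*sin(3*w/2 - 1)*sin(w**2/4 + 4/3)/4 is an antiderivative of f.
Check: d/dw[5*exp(w**3 + 5/3)*sin(3*w/2 - 1)*sin(w**2/4 + 4/3)/4] = 15*w**2*exp(5/3)*exp(w**3)*sin(3*w/2 - 1)*sin(w**2/4 + 4/3)/4 + 5*w*exp(5/3)*exp(w**3)*sin(3*w/2 - 1)*cos(w**2/4 + 4/3)/8 + 15*exp(5/3)*exp(w**3)*sin(w**2/4 + 4/3)*cos(3*w/2 - 1)/8 = f(w).
F(-1) = -5*exp(2/3)*sin(19/12)*sin(5/2)/4; F(-3) = -5*exp(-76/3)*sin(43/12)*sin(11/2)/4.
Integral = F(-1) - F(-3) = -5*exp(2/3)*sin(19/12)*sin(5/2)/4 + 5*exp(-76/3)*sin(43/12)*sin(11/2)/4.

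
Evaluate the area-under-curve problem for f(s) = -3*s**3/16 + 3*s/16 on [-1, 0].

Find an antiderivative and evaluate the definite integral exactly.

Antiderivative: F(s) = -3*(1 - s**2)**2/64; value = -3/64

The substitution u = 1/4 - s**2/4 works: f is exactly (dF/du)*(du/ds) for that inner function.
F(s) = -3*(1 - s**2)**2/64 is an antiderivative of f.
Check: d/ds[-3*(1 - s**2)**2/64] = -3*s**3/16 + 3*s/16 = f(s).
F(0) = -3/64; F(-1) = 0.
Integral = F(0) - F(-1) = -3/64.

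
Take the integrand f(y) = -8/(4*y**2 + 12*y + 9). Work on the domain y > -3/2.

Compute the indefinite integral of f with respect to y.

Since d/dy undoes antidifferentiation here, F'(y) = f(y) is required of F(y).
Check: d/dy[4/(2*y + 3)] = -8/(4*y**2 + 12*y + 9) = f(y).

F(y) = 4/(2*y + 3) + C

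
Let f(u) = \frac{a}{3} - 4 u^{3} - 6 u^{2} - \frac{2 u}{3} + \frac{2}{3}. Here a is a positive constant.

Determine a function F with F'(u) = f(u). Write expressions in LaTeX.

Integrate term by term and add the pieces.
Check: d/du[- \frac{- 3 a u + 9 u^{4} + 18 u^{3} + 3 u^{2} - 6 u + 1}{9}] = \frac{a}{3} - 4 u^{3} - 6 u^{2} - \frac{2 u}{3} + \frac{2}{3} = f(u).

An antiderivative is F(u) = - \frac{- 3 a u + 9 u^{4} + 18 u^{3} + 3 u^{2} - 6 u + 1}{9}.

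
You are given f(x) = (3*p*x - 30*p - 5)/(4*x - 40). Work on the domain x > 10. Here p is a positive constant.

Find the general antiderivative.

F(x) = 3*p*x/4 - 5*log(x/2 - 5)/4 + C

Since d/dx undoes antidifferentiation here, F'(x) = f(x) is required of F(x).
Check: d/dx[3*p*x/4 - 5*log(x/2 - 5)/4] = (3*p*x - 30*p - 5)/(4*x - 40) = f(x).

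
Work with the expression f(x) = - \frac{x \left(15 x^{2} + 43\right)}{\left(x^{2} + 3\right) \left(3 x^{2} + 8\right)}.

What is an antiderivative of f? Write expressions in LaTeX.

An antiderivative is F(x) = - \frac{2 \log{\left(\frac{x^{2}}{2} + \frac{3}{2} \right)} + 3 \log{\left(\frac{3 x^{2}}{2} + 4 \right)}}{2}.

Differentiate the proposed F(x) back; it has to land on f(x) exactly.
Check: d/dx[- \frac{2 \log{\left(\frac{x^{2}}{2} + \frac{3}{2} \right)} + 3 \log{\left(\frac{3 x^{2}}{2} + 4 \right)}}{2}] = \frac{- 15 x^{3} - 43 x}{3 x^{4} + 17 x^{2} + 24}, which equals f(x).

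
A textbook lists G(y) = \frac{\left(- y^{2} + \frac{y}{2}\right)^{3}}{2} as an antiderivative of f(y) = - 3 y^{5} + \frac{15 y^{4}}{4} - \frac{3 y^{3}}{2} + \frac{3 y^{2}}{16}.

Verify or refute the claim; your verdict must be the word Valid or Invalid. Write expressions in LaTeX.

Valid - the claim checks out under differentiation.

d/dy[G] = - 3 y^{5} + \frac{15 y^{4}}{4} - \frac{3 y^{3}}{2} + \frac{3 y^{2}}{16}
This equals f(y) exactly, so the claim holds.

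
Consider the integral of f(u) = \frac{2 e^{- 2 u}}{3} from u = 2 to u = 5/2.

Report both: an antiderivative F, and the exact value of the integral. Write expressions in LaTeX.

Antiderivative: F(u) = - \frac{e^{- 2 u}}{3}; value = - \frac{1}{3 e^{5}} + \frac{1}{3 e^{4}}

Since d/du undoes antidifferentiation here, F'(u) = f(u) is required of F(u).
F(u) = - \frac{e^{- 2 u}}{3} is an antiderivative of f.
Check: d/du[- \frac{e^{- 2 u}}{3}] = \frac{2 e^{- 2 u}}{3} = f(u).
F(5/2) = - \frac{1}{3 e^{5}}; F(2) = - \frac{1}{3 e^{4}}.
Integral = F(5/2) - F(2) = - \frac{1}{3 e^{5}} + \frac{1}{3 e^{4}}.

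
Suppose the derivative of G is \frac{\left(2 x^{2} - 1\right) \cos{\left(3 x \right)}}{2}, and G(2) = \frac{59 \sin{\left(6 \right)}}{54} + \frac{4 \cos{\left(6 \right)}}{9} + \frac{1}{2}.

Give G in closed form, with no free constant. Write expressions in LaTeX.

Differentiate the proposed G(x) back; it has to land on the given G'(x).
A general antiderivative is \frac{x^{2} \sin{\left(3 x \right)}}{3} + \frac{2 x \cos{\left(3 x \right)}}{9} - \frac{13 \sin{\left(3 x \right)}}{54} + C.
The condition gives C = \frac{59 \sin{\left(6 \right)}}{54} + \frac{4 \cos{\left(6 \right)}}{9} + \frac{1}{2} - (\frac{59 \sin{\left(6 \right)}}{54} + \frac{4 \cos{\left(6 \right)}}{9}) = \frac{1}{2}.
So G(x) = \frac{x^{2} \sin{\left(3 x \right)}}{3} + \frac{2 x \cos{\left(3 x \right)}}{9} - \frac{13 \sin{\left(3 x \right)}}{54} + \frac{1}{2}.
Check: d/dx[\frac{x^{2} \sin{\left(3 x \right)}}{3} + \frac{2 x \cos{\left(3 x \right)}}{9} - \frac{13 \sin{\left(3 x \right)}}{54} + \frac{1}{2}] = x^{2} \cos{\left(3 x \right)} - \frac{\cos{\left(3 x \right)}}{2}, which equals G'(x).

G(x) = \frac{x^{2} \sin{\left(3 x \right)}}{3} + \frac{2 x \cos{\left(3 x \right)}}{9} - \frac{13 \sin{\left(3 x \right)}}{54} + \frac{1}{2}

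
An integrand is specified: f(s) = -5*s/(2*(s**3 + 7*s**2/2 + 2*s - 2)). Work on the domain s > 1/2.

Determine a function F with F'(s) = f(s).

Factor the denominator ((s + 2)**2*(2*s - 1)) and decompose: f = -2/(5*(2*s - 1)) + 1/(5*(s + 2)) - 2/(s + 2)**2; each piece integrates to a log, atan, or power term.
Check: d/ds[-log(s - 1/2)/5 + log(s + 2)/5 + 10/(5*s + 10)] = -5*s/(2*s**3 + 7*s**2 + 4*s - 4), which equals f(s).

An antiderivative is F(s) = -log(s - 1/2)/5 + log(s + 2)/5 + 10/(5*s + 10).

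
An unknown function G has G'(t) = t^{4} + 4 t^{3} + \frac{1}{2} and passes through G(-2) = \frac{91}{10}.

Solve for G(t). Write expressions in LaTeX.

G(t) = \frac{t^{5}}{5} + t^{4} + \frac{t}{2} + \frac{1}{2}

The integrand splits into summands that can be handled one at a time.
A general antiderivative is \frac{t^{5}}{5} + t^{4} + \frac{t}{2} + C.
The condition gives C = \frac{91}{10} - (\frac{43}{5}) = \frac{1}{2}.
So G(t) = \frac{t^{5}}{5} + t^{4} + \frac{t}{2} + \frac{1}{2}.
Check: d/dt[\frac{t^{5}}{5} + t^{4} + \frac{t}{2} + \frac{1}{2}] = t^{4} + 4 t^{3} + \frac{1}{2} = G'(t).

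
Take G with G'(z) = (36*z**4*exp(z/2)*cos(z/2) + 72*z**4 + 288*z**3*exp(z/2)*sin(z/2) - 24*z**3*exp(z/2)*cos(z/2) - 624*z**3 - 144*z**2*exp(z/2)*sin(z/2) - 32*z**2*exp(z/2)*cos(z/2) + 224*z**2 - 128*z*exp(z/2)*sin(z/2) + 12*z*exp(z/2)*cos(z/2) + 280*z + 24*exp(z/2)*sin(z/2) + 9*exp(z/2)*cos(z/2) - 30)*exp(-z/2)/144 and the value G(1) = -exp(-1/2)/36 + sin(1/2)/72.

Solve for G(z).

G(z) = z**4*sin(z/2)/2 - z**4*exp(-z/2) - z**3*sin(z/2)/3 + 2*z**3*exp(-z/2)/3 - 4*z**2*sin(z/2)/9 + 8*z**2*exp(-z/2)/9 + z*sin(z/2)/6 - z*exp(-z/2)/3 + sin(z/2)/8 - exp(-z/2)/4

Recognize the product-rule pattern: G'(z) = u'v + uv' with u = (z**2 - z/3 - 1/2)**2/2, v = sin(z/2) - 2*exp(-z/2), so integration by parts undoes it.
A general antiderivative is (sin(z/2) - 2*exp(-z/2))*(z**2 - z/3 - 1/2)**2/2 + C.
The condition gives C = -exp(-1/2)/36 + sin(1/2)/72 - (-exp(-1/2)/36 + sin(1/2)/72) = 0.
So G(z) = z**4*sin(z/2)/2 - z**4*exp(-z/2) - z**3*sin(z/2)/3 + 2*z**3*exp(-z/2)/3 - 4*z**2*sin(z/2)/9 + 8*z**2*exp(-z/2)/9 + z*sin(z/2)/6 - z*exp(-z/2)/3 + sin(z/2)/8 - exp(-z/2)/4.
Check: d/dz[z**4*sin(z/2)/2 - z**4*exp(-z/2) - z**3*sin(z/2)/3 + 2*z**3*exp(-z/2)/3 - 4*z**2*sin(z/2)/9 + 8*z**2*exp(-z/2)/9 + z*sin(z/2)/6 - z*exp(-z/2)/3 + sin(z/2)/8 - exp(-z/2)/4] = (36*z**4*exp(z/2)*cos(z/2) + 72*z**4 + 288*z**3*exp(z/2)*sin(z/2) - 24*z**3*exp(z/2)*cos(z/2) - 624*z**3 - 144*z**2*exp(z/2)*sin(z/2) - 32*z**2*exp(z/2)*cos(z/2) + 224*z**2 - 128*z*exp(z/2)*sin(z/2) + 12*z*exp(z/2)*cos(z/2) + 280*z + 24*exp(z/2)*sin(z/2) + 9*exp(z/2)*cos(z/2) - 30)*exp(-z/2)/144 = G'(z).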